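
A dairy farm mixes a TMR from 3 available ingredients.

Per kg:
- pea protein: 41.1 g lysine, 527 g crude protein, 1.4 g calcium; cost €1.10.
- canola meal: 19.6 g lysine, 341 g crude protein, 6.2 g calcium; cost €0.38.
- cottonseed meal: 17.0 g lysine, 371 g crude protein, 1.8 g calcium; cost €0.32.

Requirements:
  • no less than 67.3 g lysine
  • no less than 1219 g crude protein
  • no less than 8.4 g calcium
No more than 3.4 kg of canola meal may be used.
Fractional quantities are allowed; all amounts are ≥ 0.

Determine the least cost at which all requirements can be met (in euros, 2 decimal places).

Set it up as a linear program. Let x1 = kg of pea protein, x2 = kg of canola meal, x3 = kg of cottonseed meal.
min 1.1x1 + 0.38x2 + 0.32x3 with:
  41.1x1 + 19.6x2 + 17x3 ≥ 67.3   (lysine)
  527x1 + 341x2 + 371x3 ≥ 1219   (crude protein)
  1.4x1 + 6.2x2 + 1.8x3 ≥ 8.4   (calcium)
  x2 ≤ 3.4
  x1, x2, x3 ≥ 0.
The cheapest feasible vertex uses only canola meal, cottonseed meal; pea protein is not used. The lysine and calcium requirements are met with equality.
Optimal quantities: canola meal = 0.3089 kg, cottonseed meal = 3.603 kg.
Total cost: 0.38·0.3089 + 0.32·3.603 = 1.2703.

€1.27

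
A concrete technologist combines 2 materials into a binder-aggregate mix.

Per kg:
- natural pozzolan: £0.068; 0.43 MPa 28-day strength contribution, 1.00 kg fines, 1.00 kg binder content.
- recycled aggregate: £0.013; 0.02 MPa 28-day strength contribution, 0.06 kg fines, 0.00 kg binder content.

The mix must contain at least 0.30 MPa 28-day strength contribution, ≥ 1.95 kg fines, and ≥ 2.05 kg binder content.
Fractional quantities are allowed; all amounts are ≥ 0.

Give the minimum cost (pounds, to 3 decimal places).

£0.139

Let x1 = kg of natural pozzolan, x2 = kg of recycled aggregate.
Minimise 0.068x1 + 0.013x2 subject to:
  0.43x1 + 0.02x2 ≥ 0.3   (28-day strength contribution)
  1x1 + 0.06x2 ≥ 1.95   (fines)
  1x1 ≥ 2.05   (binder content)
  x1, x2 ≥ 0.
The optimal basis is {natural pozzolan}; recycled aggregate drops out. There the binder content constraint is tight.
So natural pozzolan = 2.05 kg.
Cost = 0.068·2.05 = 0.13940.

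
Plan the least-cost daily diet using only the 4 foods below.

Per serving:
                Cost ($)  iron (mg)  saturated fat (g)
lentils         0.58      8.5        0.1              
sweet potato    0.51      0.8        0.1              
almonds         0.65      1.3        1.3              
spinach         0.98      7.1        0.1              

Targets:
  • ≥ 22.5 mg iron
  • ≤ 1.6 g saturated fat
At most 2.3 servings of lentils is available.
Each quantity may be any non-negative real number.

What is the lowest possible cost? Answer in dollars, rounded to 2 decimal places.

Let x1 = servings of lentils, x2 = servings of sweet potato, x3 = servings of almonds, x4 = servings of spinach.
Minimize 0.58x1 + 0.51x2 + 0.65x3 + 0.98x4 with:
  8.5x1 + 0.8x2 + 1.3x3 + 7.1x4 ≥ 22.5   (iron)
  0.1x1 + 0.1x2 + 1.3x3 + 0.1x4 ≤ 1.6   (saturated fat)
  x1 ≤ 2.3
  x1, x2, x3, x4 ≥ 0.
The optimal basis is {lentils, spinach}; sweet potato, almonds drop out. The iron and the lentils cap requirements are met with equality.
That vertex is x1 = 2.3, x4 = 0.4155.
Total cost: 0.58·2.3 + 0.98·0.4155 = 1.7412.

$1.74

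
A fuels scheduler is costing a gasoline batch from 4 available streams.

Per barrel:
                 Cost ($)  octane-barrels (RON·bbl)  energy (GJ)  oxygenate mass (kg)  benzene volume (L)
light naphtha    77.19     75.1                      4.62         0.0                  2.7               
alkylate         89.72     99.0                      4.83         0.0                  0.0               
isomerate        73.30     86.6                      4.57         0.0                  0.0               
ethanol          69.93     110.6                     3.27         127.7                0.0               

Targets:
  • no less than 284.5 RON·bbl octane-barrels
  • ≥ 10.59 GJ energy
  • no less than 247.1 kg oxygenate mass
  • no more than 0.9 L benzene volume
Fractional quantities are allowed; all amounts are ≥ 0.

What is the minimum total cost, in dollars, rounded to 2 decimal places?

Treat it as an LP. Let x1 = barrels of light naphtha, x2 = barrels of alkylate, x3 = barrels of isomerate, x4 = barrels of ethanol.
Minimize 77.19x1 + 89.72x2 + 73.3x3 + 69.93x4 s.t.:
  75.1x1 + 99x2 + 86.6x3 + 110.6x4 ≥ 284.5   (octane-barrels)
  4.62x1 + 4.83x2 + 4.57x3 + 3.27x4 ≥ 10.59   (energy)
  127.7x4 ≥ 247.1   (oxygenate mass)
  2.7x1 ≤ 0.9   (benzene volume)
  x1, x2, x3, x4 ≥ 0.
The minimum-cost mix takes nothing from light naphtha, alkylate — only isomerate, ethanol. The energy and oxygenate mass requirements are met with equality.
That vertex is x3 = 0.9327, x4 = 1.935.
Objective = 73.3·0.9327 + 69.93·1.935 = 203.6815.

$203.68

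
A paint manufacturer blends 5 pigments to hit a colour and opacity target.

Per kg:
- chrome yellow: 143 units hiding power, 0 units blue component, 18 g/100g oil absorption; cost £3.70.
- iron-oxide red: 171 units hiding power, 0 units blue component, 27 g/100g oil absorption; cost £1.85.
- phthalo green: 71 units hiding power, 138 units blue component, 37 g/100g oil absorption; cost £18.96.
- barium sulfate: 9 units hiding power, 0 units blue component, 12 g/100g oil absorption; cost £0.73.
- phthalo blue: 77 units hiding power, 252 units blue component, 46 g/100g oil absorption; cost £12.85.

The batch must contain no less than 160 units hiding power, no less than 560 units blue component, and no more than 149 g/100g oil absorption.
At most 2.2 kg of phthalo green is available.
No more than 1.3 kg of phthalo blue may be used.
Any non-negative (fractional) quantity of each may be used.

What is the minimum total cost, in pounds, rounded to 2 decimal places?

Set it up as a linear program. Let x1 = kg of chrome yellow, x2 = kg of iron-oxide red, x3 = kg of phthalo green, x4 = kg of barium sulfate, x5 = kg of phthalo blue.
Minimise 3.7x1 + 1.85x2 + 18.96x3 + 0.73x4 + 12.85x5 s.t.:
  143x1 + 171x2 + 71x3 + 9x4 + 77x5 ≥ 160   (hiding power)
  138x3 + 252x5 ≥ 560   (blue component)
  18x1 + 27x2 + 37x3 + 12x4 + 46x5 ≤ 149   (oil absorption)
  x3 ≤ 2.2
  x5 ≤ 1.3
  x1, x2, x3, x4, x5 ≥ 0.
The minimum-cost mix takes nothing from chrome yellow, iron-oxide red, barium sulfate — only phthalo green, phthalo blue. Binding constraints: blue component and the phthalo blue cap.
Solving gives x3 = 1.684, x5 = 1.3.
Objective = 18.96·1.684 + 12.85·1.3 = 48.6336.

£48.63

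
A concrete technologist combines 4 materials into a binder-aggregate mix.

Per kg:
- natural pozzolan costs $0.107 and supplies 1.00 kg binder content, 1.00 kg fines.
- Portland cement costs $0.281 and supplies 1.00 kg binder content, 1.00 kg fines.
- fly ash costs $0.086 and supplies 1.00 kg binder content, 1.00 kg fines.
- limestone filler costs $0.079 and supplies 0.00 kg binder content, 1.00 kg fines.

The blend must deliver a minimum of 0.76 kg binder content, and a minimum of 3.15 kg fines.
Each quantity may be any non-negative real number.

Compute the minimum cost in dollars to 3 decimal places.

$0.254

Let x1 = kg of natural pozzolan, x2 = kg of Portland cement, x3 = kg of fly ash, x4 = kg of limestone filler.
min 0.107x1 + 0.281x2 + 0.086x3 + 0.079x4 subject to:
  1x1 + 1x2 + 1x3 ≥ 0.76   (binder content)
  1x1 + 1x2 + 1x3 + 1x4 ≥ 3.15   (fines)
  x1, x2, x3, x4 ≥ 0.
The optimal basis is {fly ash, limestone filler}; natural pozzolan, Portland cement drop out. There the binder content and fines constraints are tight.
That vertex is x3 = 0.76, x4 = 2.39.
Cost = 0.086·0.76 + 0.079·2.39 = 0.25417.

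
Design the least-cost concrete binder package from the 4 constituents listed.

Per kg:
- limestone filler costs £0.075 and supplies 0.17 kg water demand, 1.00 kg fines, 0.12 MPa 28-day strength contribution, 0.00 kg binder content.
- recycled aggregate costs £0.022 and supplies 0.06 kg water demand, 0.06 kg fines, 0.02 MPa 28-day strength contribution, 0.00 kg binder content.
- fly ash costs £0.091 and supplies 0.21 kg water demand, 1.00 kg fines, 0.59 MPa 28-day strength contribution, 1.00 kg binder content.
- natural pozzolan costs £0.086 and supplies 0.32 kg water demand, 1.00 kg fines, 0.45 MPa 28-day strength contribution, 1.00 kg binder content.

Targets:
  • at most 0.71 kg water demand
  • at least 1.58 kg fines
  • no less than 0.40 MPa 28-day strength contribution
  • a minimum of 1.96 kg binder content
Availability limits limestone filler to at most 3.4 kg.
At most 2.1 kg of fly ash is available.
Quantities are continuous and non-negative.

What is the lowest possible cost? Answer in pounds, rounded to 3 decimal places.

Let x1 = kg of limestone filler, x2 = kg of recycled aggregate, x3 = kg of fly ash, x4 = kg of natural pozzolan.
min 0.075x1 + 0.022x2 + 0.091x3 + 0.086x4 with:
  0.17x1 + 0.06x2 + 0.21x3 + 0.32x4 ≤ 0.71   (water demand)
  1x1 + 0.06x2 + 1x3 + 1x4 ≥ 1.58   (fines)
  0.12x1 + 0.02x2 + 0.59x3 + 0.45x4 ≥ 0.4   (28-day strength contribution)
  1x3 + 1x4 ≥ 1.96   (binder content)
  x1 ≤ 3.4
  x3 ≤ 2.1
  x1, x2, x3, x4 ≥ 0.
The minimum-cost mix takes nothing from limestone filler, recycled aggregate, fly ash — only natural pozzolan. The binder content requirement is met with equality.
Optimal quantities: natural pozzolan = 1.96 kg.
Cost = 0.086·1.96 = 0.16856.

£0.169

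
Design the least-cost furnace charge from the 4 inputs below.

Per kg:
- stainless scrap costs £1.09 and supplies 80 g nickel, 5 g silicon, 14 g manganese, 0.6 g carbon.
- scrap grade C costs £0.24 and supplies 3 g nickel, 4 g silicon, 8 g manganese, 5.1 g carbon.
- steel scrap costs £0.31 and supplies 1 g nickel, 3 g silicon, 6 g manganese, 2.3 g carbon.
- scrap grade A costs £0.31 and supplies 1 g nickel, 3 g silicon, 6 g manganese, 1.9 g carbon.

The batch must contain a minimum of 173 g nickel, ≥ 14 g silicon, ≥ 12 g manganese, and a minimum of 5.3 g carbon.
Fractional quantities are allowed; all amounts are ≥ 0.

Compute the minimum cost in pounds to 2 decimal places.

£2.52

Let x1 = kg of stainless scrap, x2 = kg of scrap grade C, x3 = kg of steel scrap, x4 = kg of scrap grade A.
Minimise 1.09x1 + 0.24x2 + 0.31x3 + 0.31x4 subject to:
  80x1 + 3x2 + 1x3 + 1x4 ≥ 173   (nickel)
  5x1 + 4x2 + 3x3 + 3x4 ≥ 14   (silicon)
  14x1 + 8x2 + 6x3 + 6x4 ≥ 12   (manganese)
  0.6x1 + 5.1x2 + 2.3x3 + 1.9x4 ≥ 5.3   (carbon)
  x1, x2, x3, x4 ≥ 0.
The minimum-cost mix takes nothing from steel scrap, scrap grade A — only stainless scrap, scrap grade C. The nickel and silicon requirements are met with equality.
That vertex is x1 = 2.131, x2 = 0.8361.
Objective = 1.09·2.131 + 0.24·0.8361 = 2.5235.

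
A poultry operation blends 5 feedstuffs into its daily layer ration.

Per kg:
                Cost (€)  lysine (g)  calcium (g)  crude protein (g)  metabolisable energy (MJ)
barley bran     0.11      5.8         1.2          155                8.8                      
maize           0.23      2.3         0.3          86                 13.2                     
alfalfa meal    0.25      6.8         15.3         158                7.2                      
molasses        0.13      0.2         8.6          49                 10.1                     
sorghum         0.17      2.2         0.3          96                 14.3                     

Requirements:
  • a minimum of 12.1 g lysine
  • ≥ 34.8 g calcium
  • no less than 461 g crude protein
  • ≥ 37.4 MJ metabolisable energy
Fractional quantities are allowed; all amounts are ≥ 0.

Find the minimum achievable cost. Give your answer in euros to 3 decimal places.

Let x1 = kg of barley bran, x2 = kg of maize, x3 = kg of alfalfa meal, x4 = kg of molasses, x5 = kg of sorghum.
Minimize 0.11x1 + 0.23x2 + 0.25x3 + 0.13x4 + 0.17x5 subject to:
  5.8x1 + 2.3x2 + 6.8x3 + 0.2x4 + 2.2x5 ≥ 12.1   (lysine)
  1.2x1 + 0.3x2 + 15.3x3 + 8.6x4 + 0.3x5 ≥ 34.8   (calcium)
  155x1 + 86x2 + 158x3 + 49x4 + 96x5 ≥ 461   (crude protein)
  8.8x1 + 13.2x2 + 7.2x3 + 10.1x4 + 14.3x5 ≥ 37.4   (metabolisable energy)
  x1, x2, x3, x4, x5 ≥ 0.
The cheapest feasible vertex uses only barley bran, alfalfa meal, molasses; maize, sorghum are not used. Binding constraints: calcium, crude protein, metabolisable energy.
Solving gives x1 = 1.219, x3 = 1.159, x4 = 1.815.
Total cost: 0.11·1.219 + 0.25·1.159 + 0.13·1.815 = 0.65979.

€0.660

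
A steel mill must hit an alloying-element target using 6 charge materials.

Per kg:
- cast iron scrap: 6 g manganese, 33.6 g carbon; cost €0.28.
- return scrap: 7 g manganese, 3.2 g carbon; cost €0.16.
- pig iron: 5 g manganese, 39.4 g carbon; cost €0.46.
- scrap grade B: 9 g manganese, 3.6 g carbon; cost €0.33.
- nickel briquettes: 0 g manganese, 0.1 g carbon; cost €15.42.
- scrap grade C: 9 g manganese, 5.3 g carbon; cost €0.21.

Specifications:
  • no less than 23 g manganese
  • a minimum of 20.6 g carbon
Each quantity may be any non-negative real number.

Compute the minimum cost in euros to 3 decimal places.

Set it up as a linear program. Let x1 = kg of cast iron scrap, x2 = kg of return scrap, x3 = kg of pig iron, x4 = kg of scrap grade B, x5 = kg of nickel briquettes, x6 = kg of scrap grade C.
Minimise 0.28x1 + 0.16x2 + 0.46x3 + 0.33x4 + 15.42x5 + 0.21x6 s.t.:
  6x1 + 7x2 + 5x3 + 9x4 + 9x6 ≥ 23   (manganese)
  33.6x1 + 3.2x2 + 39.4x3 + 3.6x4 + 0.1x5 + 5.3x6 ≥ 20.6   (carbon)
  x1, x2, x3, x4, x5, x6 ≥ 0.
At the optimum only cast iron scrap, scrap grade C are positive (return scrap, pig iron, scrap grade B, nickel briquettes = 0). The manganese and carbon requirements are met with equality.
Solving gives x1 = 0.2347, x6 = 2.399.
Cost = 0.28·0.2347 + 0.21·2.399 = 0.56951.

€0.570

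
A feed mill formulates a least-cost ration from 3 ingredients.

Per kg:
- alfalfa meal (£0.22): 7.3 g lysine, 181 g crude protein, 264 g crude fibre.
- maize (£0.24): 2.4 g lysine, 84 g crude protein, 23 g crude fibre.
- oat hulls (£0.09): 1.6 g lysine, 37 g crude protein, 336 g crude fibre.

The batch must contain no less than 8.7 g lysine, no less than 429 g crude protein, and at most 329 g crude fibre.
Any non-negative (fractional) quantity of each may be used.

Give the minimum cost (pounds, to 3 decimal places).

Treat it as an LP. Let x1 = kg of alfalfa meal, x2 = kg of maize, x3 = kg of oat hulls.
Minimize 0.22x1 + 0.24x2 + 0.09x3 subject to:
  7.3x1 + 2.4x2 + 1.6x3 ≥ 8.7   (lysine)
  181x1 + 84x2 + 37x3 ≥ 429   (crude protein)
  264x1 + 23x2 + 336x3 ≤ 329   (crude fibre)
  x1, x2, x3 ≥ 0.
The optimal basis is {alfalfa meal, maize}; oat hulls drops out. Binding constraints: crude protein and crude fibre.
Optimal quantities: alfalfa meal = 0.9865 kg, maize = 2.982 kg.
Objective = 0.22·0.9865 + 0.24·2.982 = 0.93271.

£0.933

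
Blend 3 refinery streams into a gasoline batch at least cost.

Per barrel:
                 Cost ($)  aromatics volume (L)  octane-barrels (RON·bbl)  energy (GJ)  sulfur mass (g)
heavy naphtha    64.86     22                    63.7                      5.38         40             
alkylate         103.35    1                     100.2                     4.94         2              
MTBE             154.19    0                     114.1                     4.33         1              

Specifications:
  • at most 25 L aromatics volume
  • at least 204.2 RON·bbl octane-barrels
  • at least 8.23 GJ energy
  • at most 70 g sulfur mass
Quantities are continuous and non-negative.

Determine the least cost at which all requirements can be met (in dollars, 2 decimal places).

Let x1 = barrels of heavy naphtha, x2 = barrels of alkylate, x3 = barrels of MTBE.
Minimise 64.86x1 + 103.35x2 + 154.19x3 s.t.:
  22x1 + 1x2 ≤ 25   (aromatics volume)
  63.7x1 + 100.2x2 + 114.1x3 ≥ 204.2   (octane-barrels)
  5.38x1 + 4.94x2 + 4.33x3 ≥ 8.23   (energy)
  40x1 + 2x2 + 1x3 ≤ 70   (sulfur mass)
  x1, x2, x3 ≥ 0.
The minimum-cost mix takes nothing from MTBE — only heavy naphtha, alkylate. Binding constraints: aromatics volume and octane-barrels.
Optimal quantities: heavy naphtha = 1.07479 barrels, alkylate = 1.35465 barrels.
Cost = 64.86·1.07479 + 103.35·1.35465 = 209.7140.

$209.71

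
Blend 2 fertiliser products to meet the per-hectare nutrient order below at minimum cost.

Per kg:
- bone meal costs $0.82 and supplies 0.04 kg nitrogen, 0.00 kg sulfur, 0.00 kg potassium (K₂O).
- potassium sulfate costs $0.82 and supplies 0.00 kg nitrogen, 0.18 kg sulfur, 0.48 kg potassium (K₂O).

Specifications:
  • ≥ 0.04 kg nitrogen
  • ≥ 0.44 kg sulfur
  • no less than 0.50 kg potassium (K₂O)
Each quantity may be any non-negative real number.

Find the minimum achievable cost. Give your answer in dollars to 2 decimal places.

Let x1 = kg of bone meal, x2 = kg of potassium sulfate.
Minimize 0.82x1 + 0.82x2 s.t.:
  0.04x1 ≥ 0.04   (nitrogen)
  0.18x2 ≥ 0.44   (sulfur)
  0.48x2 ≥ 0.5   (potassium (K₂O))
  x1, x2 ≥ 0.
Both inputs are positive at the optimum. The nitrogen and sulfur requirements are met with equality.
So bone meal = 1 kg, potassium sulfate = 2.444 kg.
Hence cost = 0.82·1 + 0.82·2.444 = $2.8241.

$2.82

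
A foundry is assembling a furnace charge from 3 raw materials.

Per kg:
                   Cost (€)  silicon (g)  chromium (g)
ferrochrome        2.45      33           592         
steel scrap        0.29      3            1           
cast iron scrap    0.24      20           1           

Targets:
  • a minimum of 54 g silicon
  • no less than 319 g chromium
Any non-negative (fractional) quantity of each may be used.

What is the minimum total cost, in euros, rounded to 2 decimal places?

€1.75

Set it up as a linear program. Let x1 = kg of ferrochrome, x2 = kg of steel scrap, x3 = kg of cast iron scrap.
Minimise 2.45x1 + 0.29x2 + 0.24x3 with:
  33x1 + 3x2 + 20x3 ≥ 54   (silicon)
  592x1 + 1x2 + 1x3 ≥ 319   (chromium)
  x1, x2, x3 ≥ 0.
The optimal basis is {ferrochrome, cast iron scrap}; steel scrap drops out. The silicon and chromium requirements are met with equality.
So ferrochrome = 0.5358 kg, cast iron scrap = 1.816 kg.
Cost = 2.45·0.5358 + 0.24·1.816 = 1.7486.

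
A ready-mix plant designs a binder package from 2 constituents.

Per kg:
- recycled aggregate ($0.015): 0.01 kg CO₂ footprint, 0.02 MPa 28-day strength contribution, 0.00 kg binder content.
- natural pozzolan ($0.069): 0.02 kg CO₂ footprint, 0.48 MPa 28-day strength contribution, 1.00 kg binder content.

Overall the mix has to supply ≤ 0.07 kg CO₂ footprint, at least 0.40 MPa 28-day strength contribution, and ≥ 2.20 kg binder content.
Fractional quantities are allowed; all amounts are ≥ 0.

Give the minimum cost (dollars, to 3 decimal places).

$0.152

Treat it as an LP. Let x1 = kg of recycled aggregate, x2 = kg of natural pozzolan.
Minimize 0.015x1 + 0.069x2 subject to:
  0.01x1 + 0.02x2 ≤ 0.07   (CO₂ footprint)
  0.02x1 + 0.48x2 ≥ 0.4   (28-day strength contribution)
  1x2 ≥ 2.2   (binder content)
  x1, x2 ≥ 0.
The cheapest feasible vertex uses only natural pozzolan; recycled aggregate is not used. Binding constraint: binder content.
So natural pozzolan = 2.2 kg.
Cost = 0.069·2.2 = 0.15180.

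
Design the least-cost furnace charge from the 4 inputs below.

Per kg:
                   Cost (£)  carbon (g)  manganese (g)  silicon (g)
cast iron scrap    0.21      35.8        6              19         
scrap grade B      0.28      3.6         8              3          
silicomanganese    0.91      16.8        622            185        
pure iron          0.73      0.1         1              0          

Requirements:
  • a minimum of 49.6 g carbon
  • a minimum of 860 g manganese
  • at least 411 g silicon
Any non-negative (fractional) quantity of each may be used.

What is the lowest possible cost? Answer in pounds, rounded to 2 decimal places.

Let x1 = kg of cast iron scrap, x2 = kg of scrap grade B, x3 = kg of silicomanganese, x4 = kg of pure iron.
Minimize 0.21x1 + 0.28x2 + 0.91x3 + 0.73x4 s.t.:
  35.8x1 + 3.6x2 + 16.8x3 + 0.1x4 ≥ 49.6   (carbon)
  6x1 + 8x2 + 622x3 + 1x4 ≥ 860   (manganese)
  19x1 + 3x2 + 185x3 ≥ 411   (silicon)
  x1, x2, x3, x4 ≥ 0.
The optimal basis is {cast iron scrap, silicomanganese}; scrap grade B, pure iron drop out. There the carbon and silicon constraints are tight.
That vertex is x1 = 0.3603, x3 = 2.185.
Total cost: 0.21·0.3603 + 0.91·2.185 = 2.0640.

£2.06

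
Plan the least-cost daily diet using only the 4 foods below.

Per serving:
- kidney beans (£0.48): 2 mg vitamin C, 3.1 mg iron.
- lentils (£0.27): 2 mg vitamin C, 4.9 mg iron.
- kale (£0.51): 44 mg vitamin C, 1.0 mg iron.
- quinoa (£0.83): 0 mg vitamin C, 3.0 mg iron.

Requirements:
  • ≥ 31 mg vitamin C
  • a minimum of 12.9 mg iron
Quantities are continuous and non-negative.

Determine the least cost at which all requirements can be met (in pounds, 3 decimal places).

£0.979

Set it up as a linear program. Let x1 = servings of kidney beans, x2 = servings of lentils, x3 = servings of kale, x4 = servings of quinoa.
min 0.48x1 + 0.27x2 + 0.51x3 + 0.83x4 subject to:
  2x1 + 2x2 + 44x3 ≥ 31   (vitamin C)
  3.1x1 + 4.9x2 + 1x3 + 3x4 ≥ 12.9   (iron)
  x1, x2, x3, x4 ≥ 0.
The cheapest feasible vertex uses only lentils, kale; kidney beans, quinoa are not used. The vitamin C and iron requirements are met with equality.
That vertex is x2 = 2.512, x3 = 0.5904.
Hence cost = 0.27·2.512 + 0.51·0.5904 = £0.97934.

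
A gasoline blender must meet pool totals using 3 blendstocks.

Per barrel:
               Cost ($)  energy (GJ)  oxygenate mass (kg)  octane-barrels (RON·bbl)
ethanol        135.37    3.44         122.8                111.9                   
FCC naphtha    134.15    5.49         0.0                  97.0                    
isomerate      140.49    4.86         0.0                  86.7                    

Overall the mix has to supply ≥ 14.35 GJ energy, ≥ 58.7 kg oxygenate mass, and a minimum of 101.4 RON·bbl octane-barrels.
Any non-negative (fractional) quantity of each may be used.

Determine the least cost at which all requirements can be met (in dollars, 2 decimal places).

Let x1 = barrels of ethanol, x2 = barrels of FCC naphtha, x3 = barrels of isomerate.
min 135.37x1 + 134.15x2 + 140.49x3 subject to:
  3.44x1 + 5.49x2 + 4.86x3 ≥ 14.35   (energy)
  122.8x1 ≥ 58.7   (oxygenate mass)
  111.9x1 + 97x2 + 86.7x3 ≥ 101.4   (octane-barrels)
  x1, x2, x3 ≥ 0.
At the optimum only ethanol, FCC naphtha are positive (isomerate = 0). The energy and oxygenate mass requirements are met with equality.
Optimal quantities: ethanol = 0.478013 barrels, FCC naphtha = 2.314323 barrels.
Hence cost = 135.37·0.478013 + 134.15·2.314323 = $375.1751.

$375.18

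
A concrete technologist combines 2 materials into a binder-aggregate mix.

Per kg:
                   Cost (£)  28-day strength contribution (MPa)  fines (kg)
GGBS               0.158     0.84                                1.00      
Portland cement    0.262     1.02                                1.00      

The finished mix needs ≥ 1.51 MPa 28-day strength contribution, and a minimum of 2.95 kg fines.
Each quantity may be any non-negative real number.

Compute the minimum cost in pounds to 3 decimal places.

£0.466

Treat it as an LP. Let x1 = kg of GGBS, x2 = kg of Portland cement.
Minimize 0.158x1 + 0.262x2 with:
  0.84x1 + 1.02x2 ≥ 1.51   (28-day strength contribution)
  1x1 + 1x2 ≥ 2.95   (fines)
  x1, x2 ≥ 0.
The minimum-cost mix takes nothing from Portland cement — only GGBS. The fines requirement is met with equality.
That vertex is x1 = 2.95.
Cost = 0.158·2.95 = 0.46610.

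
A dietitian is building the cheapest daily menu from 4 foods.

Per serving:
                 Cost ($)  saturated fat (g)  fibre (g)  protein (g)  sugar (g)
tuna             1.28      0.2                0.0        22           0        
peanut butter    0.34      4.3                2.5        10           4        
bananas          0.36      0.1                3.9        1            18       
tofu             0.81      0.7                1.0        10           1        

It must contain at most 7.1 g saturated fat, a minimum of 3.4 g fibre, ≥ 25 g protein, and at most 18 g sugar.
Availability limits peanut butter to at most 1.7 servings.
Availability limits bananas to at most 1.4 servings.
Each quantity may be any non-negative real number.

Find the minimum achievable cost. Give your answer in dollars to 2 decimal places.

$1.06

This is a linear program. Let x1 = servings of tuna, x2 = servings of peanut butter, x3 = servings of bananas, x4 = servings of tofu.
min 1.28x1 + 0.34x2 + 0.36x3 + 0.81x4 subject to:
  0.2x1 + 4.3x2 + 0.1x3 + 0.7x4 ≤ 7.1   (saturated fat)
  2.5x2 + 3.9x3 + 1x4 ≥ 3.4   (fibre)
  22x1 + 10x2 + 1x3 + 10x4 ≥ 25   (protein)
  4x2 + 18x3 + 1x4 ≤ 18   (sugar)
  x2 ≤ 1.7
  x3 ≤ 1.4
  x1, x2, x3, x4 ≥ 0.
The optimal basis is {tuna, peanut butter}; bananas, tofu drop out. There the saturated fat and protein constraints are tight.
So tuna = 0.3942 servings, peanut butter = 1.633 servings.
Objective = 1.28·0.3942 + 0.34·1.633 = 1.0598.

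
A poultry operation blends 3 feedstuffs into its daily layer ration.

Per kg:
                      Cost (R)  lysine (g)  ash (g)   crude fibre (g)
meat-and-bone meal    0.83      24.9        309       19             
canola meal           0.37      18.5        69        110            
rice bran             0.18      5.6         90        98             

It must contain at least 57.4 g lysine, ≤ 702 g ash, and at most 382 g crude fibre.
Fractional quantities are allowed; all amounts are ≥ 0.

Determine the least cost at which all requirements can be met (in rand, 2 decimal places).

R1.15

Let x1 = kg of meat-and-bone meal, x2 = kg of canola meal, x3 = kg of rice bran.
Minimize 0.83x1 + 0.37x2 + 0.18x3 subject to:
  24.9x1 + 18.5x2 + 5.6x3 ≥ 57.4   (lysine)
  309x1 + 69x2 + 90x3 ≤ 702   (ash)
  19x1 + 110x2 + 98x3 ≤ 382   (crude fibre)
  x1, x2, x3 ≥ 0.
The optimal basis is {canola meal}; meat-and-bone meal, rice bran drop out. The lysine requirement is met with equality.
Optimal quantities: canola meal = 3.103 kg.
Objective = 0.37·3.103 = 1.1481.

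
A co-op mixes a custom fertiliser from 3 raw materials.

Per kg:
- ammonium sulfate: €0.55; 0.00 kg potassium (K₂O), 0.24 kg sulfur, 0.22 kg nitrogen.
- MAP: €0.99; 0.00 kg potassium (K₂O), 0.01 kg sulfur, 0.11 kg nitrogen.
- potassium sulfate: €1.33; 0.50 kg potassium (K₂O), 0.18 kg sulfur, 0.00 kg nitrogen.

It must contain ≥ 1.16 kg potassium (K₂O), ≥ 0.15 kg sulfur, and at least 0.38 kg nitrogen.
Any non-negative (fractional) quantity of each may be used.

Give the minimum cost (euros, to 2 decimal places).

Let x1 = kg of ammonium sulfate, x2 = kg of MAP, x3 = kg of potassium sulfate.
min 0.55x1 + 0.99x2 + 1.33x3 subject to:
  0.5x3 ≥ 1.16   (potassium (K₂O))
  0.24x1 + 0.01x2 + 0.18x3 ≥ 0.15   (sulfur)
  0.22x1 + 0.11x2 ≥ 0.38   (nitrogen)
  x1, x2, x3 ≥ 0.
The minimum-cost mix takes nothing from MAP — only ammonium sulfate, potassium sulfate. There the potassium (K₂O) and nitrogen constraints are tight.
That vertex is x1 = 1.727, x3 = 2.32.
Hence cost = 0.55·1.727 + 1.33·2.32 = €4.0355.

€4.04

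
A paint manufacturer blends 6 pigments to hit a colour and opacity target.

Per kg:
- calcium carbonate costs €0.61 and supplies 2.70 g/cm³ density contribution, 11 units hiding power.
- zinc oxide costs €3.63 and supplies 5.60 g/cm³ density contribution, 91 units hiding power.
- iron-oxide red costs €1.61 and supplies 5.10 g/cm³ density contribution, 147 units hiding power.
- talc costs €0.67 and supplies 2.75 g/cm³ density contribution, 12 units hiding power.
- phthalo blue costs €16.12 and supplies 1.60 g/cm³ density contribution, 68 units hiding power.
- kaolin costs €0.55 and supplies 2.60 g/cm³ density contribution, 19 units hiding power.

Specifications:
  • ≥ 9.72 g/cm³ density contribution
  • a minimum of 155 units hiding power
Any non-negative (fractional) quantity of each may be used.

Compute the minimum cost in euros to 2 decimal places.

This is a linear program. Let x1 = kg of calcium carbonate, x2 = kg of zinc oxide, x3 = kg of iron-oxide red, x4 = kg of talc, x5 = kg of phthalo blue, x6 = kg of kaolin.
min 0.61x1 + 3.63x2 + 1.61x3 + 0.67x4 + 16.12x5 + 0.55x6 with:
  2.7x1 + 5.6x2 + 5.1x3 + 2.75x4 + 1.6x5 + 2.6x6 ≥ 9.72   (density contribution)
  11x1 + 91x2 + 147x3 + 12x4 + 68x5 + 19x6 ≥ 155   (hiding power)
  x1, x2, x3, x4, x5, x6 ≥ 0.
The cheapest feasible vertex uses only iron-oxide red, kaolin; calcium carbonate, zinc oxide, talc, phthalo blue are not used. There the density contribution and hiding power constraints are tight.
That vertex is x3 = 0.7652, x6 = 2.237.
Objective = 1.61·0.7652 + 0.55·2.237 = 2.4623.

€2.46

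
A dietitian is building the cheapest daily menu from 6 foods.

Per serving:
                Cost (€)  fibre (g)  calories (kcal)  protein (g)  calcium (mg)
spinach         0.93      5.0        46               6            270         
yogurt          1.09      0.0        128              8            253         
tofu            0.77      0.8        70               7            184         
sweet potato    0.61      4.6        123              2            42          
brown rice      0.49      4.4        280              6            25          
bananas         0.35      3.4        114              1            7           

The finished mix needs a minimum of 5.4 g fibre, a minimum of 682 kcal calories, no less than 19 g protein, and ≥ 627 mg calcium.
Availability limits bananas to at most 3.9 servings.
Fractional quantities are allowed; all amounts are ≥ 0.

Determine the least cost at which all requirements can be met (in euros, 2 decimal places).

€3.00

This is a linear program. Let x1 = servings of spinach, x2 = servings of yogurt, x3 = servings of tofu, x4 = servings of sweet potato, x5 = servings of brown rice, x6 = servings of bananas.
Minimise 0.93x1 + 1.09x2 + 0.77x3 + 0.61x4 + 0.49x5 + 0.35x6 subject to:
  5x1 + 0.8x3 + 4.6x4 + 4.4x5 + 3.4x6 ≥ 5.4   (fibre)
  46x1 + 128x2 + 70x3 + 123x4 + 280x5 + 114x6 ≥ 682   (calories)
  6x1 + 8x2 + 7x3 + 2x4 + 6x5 + 1x6 ≥ 19   (protein)
  270x1 + 253x2 + 184x3 + 42x4 + 25x5 + 7x6 ≥ 627   (calcium)
  x6 ≤ 3.9
  x1, x2, x3, x4, x5, x6 ≥ 0.
At the optimum only spinach, brown rice are positive (yogurt, tofu, sweet potato, bananas = 0). There the calories and calcium constraints are tight.
Optimal quantities: spinach = 2.129 servings, brown rice = 2.086 servings.
Total cost: 0.93·2.129 + 0.49·2.086 = 3.0021.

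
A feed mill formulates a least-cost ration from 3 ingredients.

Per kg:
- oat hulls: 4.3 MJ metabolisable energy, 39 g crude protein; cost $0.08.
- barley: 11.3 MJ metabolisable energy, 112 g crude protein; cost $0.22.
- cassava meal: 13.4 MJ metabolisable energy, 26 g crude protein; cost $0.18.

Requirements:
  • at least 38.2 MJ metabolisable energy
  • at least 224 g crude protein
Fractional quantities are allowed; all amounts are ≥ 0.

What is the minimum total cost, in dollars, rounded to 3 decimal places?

$0.622

Treat it as an LP. Let x1 = kg of oat hulls, x2 = kg of barley, x3 = kg of cassava meal.
Minimize 0.08x1 + 0.22x2 + 0.18x3 subject to:
  4.3x1 + 11.3x2 + 13.4x3 ≥ 38.2   (metabolisable energy)
  39x1 + 112x2 + 26x3 ≥ 224   (crude protein)
  x1, x2, x3 ≥ 0.
At the optimum only oat hulls, cassava meal are positive (barley = 0). There the metabolisable energy and crude protein constraints are tight.
So oat hulls = 4.889 kg, cassava meal = 1.282 kg.
Hence cost = 0.08·4.889 + 0.18·1.282 = $0.62188.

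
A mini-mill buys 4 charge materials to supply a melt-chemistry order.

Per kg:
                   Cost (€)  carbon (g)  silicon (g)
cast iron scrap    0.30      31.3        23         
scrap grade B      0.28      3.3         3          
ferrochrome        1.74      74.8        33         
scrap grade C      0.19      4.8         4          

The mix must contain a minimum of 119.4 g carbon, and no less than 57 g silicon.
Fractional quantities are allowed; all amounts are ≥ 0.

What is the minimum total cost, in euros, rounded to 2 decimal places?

€1.14

This is a linear program. Let x1 = kg of cast iron scrap, x2 = kg of scrap grade B, x3 = kg of ferrochrome, x4 = kg of scrap grade C.
min 0.3x1 + 0.28x2 + 1.74x3 + 0.19x4 subject to:
  31.3x1 + 3.3x2 + 74.8x3 + 4.8x4 ≥ 119.4   (carbon)
  23x1 + 3x2 + 33x3 + 4x4 ≥ 57   (silicon)
  x1, x2, x3, x4 ≥ 0.
The minimum-cost mix takes nothing from scrap grade B, ferrochrome, scrap grade C — only cast iron scrap. Binding constraint: carbon.
Solving gives x1 = 3.815.
Cost = 0.3·3.815 = 1.1445.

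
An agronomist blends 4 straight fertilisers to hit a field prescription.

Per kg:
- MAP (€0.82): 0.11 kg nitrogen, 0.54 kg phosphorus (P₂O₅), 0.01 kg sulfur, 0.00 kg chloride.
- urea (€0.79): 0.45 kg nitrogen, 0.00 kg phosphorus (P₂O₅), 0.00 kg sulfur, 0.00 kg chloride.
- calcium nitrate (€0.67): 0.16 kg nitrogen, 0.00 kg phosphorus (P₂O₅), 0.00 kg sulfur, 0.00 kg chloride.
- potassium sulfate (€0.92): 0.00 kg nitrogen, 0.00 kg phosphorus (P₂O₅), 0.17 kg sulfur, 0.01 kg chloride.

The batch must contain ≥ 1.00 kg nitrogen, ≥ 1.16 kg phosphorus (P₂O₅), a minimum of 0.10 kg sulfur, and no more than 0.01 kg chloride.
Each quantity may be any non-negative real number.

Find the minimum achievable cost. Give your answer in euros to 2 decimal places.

Let x1 = kg of MAP, x2 = kg of urea, x3 = kg of calcium nitrate, x4 = kg of potassium sulfate.
Minimize 0.82x1 + 0.79x2 + 0.67x3 + 0.92x4 with:
  0.11x1 + 0.45x2 + 0.16x3 ≥ 1   (nitrogen)
  0.54x1 ≥ 1.16   (phosphorus (P₂O₅))
  0.01x1 + 0.17x4 ≥ 0.1   (sulfur)
  0.01x4 ≤ 0.01   (chloride)
  x1, x2, x3, x4 ≥ 0.
At the optimum only MAP, urea, potassium sulfate are positive (calcium nitrate = 0). There the nitrogen, phosphorus (P₂O₅), sulfur constraints are tight.
Solving gives x1 = 2.148, x2 = 1.697, x4 = 0.4619.
Objective = 0.82·2.148 + 0.79·1.697 + 0.92·0.4619 = 3.5269.

€3.53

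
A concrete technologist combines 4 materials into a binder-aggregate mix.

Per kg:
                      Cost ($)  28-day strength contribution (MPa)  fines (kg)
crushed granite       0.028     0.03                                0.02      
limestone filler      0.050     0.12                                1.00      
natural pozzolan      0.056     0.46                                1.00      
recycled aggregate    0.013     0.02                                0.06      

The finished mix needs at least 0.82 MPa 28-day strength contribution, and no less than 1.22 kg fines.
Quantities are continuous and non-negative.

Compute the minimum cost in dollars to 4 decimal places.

$0.0998

Set it up as a linear program. Let x1 = kg of crushed granite, x2 = kg of limestone filler, x3 = kg of natural pozzolan, x4 = kg of recycled aggregate.
min 0.028x1 + 0.05x2 + 0.056x3 + 0.013x4 subject to:
  0.03x1 + 0.12x2 + 0.46x3 + 0.02x4 ≥ 0.82   (28-day strength contribution)
  0.02x1 + 1x2 + 1x3 + 0.06x4 ≥ 1.22   (fines)
  x1, x2, x3, x4 ≥ 0.
At the optimum only natural pozzolan is positive (crushed granite, limestone filler, recycled aggregate = 0). The 28-day strength contribution requirement is met with equality.
Solving gives x3 = 1.783.
Total cost: 0.056·1.783 = 0.099848.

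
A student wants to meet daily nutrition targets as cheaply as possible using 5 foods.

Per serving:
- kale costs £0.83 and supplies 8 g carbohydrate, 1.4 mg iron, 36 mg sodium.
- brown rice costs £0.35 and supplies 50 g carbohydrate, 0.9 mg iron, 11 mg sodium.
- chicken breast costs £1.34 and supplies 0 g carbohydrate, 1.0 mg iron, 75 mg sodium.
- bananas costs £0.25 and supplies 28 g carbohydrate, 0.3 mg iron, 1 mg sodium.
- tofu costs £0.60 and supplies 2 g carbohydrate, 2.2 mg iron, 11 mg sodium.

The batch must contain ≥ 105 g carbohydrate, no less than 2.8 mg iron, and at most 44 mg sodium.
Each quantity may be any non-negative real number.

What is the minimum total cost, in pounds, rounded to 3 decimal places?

£0.981

This is a linear program. Let x1 = servings of kale, x2 = servings of brown rice, x3 = servings of chicken breast, x4 = servings of bananas, x5 = servings of tofu.
min 0.83x1 + 0.35x2 + 1.34x3 + 0.25x4 + 0.6x5 with:
  8x1 + 50x2 + 28x4 + 2x5 ≥ 105   (carbohydrate)
  1.4x1 + 0.9x2 + 1x3 + 0.3x4 + 2.2x5 ≥ 2.8   (iron)
  36x1 + 11x2 + 75x3 + 1x4 + 11x5 ≤ 44   (sodium)
  x1, x2, x3, x4, x5 ≥ 0.
At the optimum only brown rice, tofu are positive (kale, chicken breast, bananas = 0). Binding constraints: carbohydrate and iron.
That vertex is x2 = 2.083, x5 = 0.4205.
Cost = 0.35·2.083 + 0.6·0.4205 = 0.98135.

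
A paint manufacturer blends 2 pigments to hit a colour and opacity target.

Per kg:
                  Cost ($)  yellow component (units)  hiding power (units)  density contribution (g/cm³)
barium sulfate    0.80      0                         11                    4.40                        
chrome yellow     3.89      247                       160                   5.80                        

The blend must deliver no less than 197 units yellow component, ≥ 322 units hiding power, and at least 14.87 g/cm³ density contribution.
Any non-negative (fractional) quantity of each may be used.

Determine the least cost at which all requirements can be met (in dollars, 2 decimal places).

Let x1 = kg of barium sulfate, x2 = kg of chrome yellow.
min 0.8x1 + 3.89x2 s.t.:
  247x2 ≥ 197   (yellow component)
  11x1 + 160x2 ≥ 322   (hiding power)
  4.4x1 + 5.8x2 ≥ 14.87   (density contribution)
  x1, x2 ≥ 0.
Both inputs are positive at the optimum. There the hiding power and density contribution constraints are tight.
Optimal quantities: barium sulfate = 0.79913 kg, chrome yellow = 1.9576 kg.
Objective = 0.8·0.79913 + 3.89·1.9576 = 8.2544.

$8.25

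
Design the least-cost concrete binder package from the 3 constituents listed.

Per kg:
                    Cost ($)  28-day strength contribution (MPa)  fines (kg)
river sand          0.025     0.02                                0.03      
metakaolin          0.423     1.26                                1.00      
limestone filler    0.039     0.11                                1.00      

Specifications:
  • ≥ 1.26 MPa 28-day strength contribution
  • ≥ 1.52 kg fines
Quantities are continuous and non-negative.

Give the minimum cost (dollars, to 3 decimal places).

Let x1 = kg of river sand, x2 = kg of metakaolin, x3 = kg of limestone filler.
Minimize 0.025x1 + 0.423x2 + 0.039x3 subject to:
  0.02x1 + 1.26x2 + 0.11x3 ≥ 1.26   (28-day strength contribution)
  0.03x1 + 1x2 + 1x3 ≥ 1.52   (fines)
  x1, x2, x3 ≥ 0.
At the optimum only metakaolin, limestone filler are positive (river sand = 0). There the 28-day strength contribution and fines constraints are tight.
Solving gives x2 = 0.9503, x3 = 0.5697.
Total cost: 0.423·0.9503 + 0.039·0.5697 = 0.42420.

$0.424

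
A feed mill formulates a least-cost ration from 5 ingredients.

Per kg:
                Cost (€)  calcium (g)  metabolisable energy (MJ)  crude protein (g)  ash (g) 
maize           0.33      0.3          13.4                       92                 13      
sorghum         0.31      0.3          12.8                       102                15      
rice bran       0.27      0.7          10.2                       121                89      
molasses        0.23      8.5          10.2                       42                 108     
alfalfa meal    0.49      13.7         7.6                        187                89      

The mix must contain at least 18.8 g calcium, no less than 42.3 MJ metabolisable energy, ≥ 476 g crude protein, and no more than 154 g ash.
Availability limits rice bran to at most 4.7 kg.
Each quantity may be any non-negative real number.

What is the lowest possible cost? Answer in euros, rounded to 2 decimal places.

Let x1 = kg of maize, x2 = kg of sorghum, x3 = kg of rice bran, x4 = kg of molasses, x5 = kg of alfalfa meal.
min 0.33x1 + 0.31x2 + 0.27x3 + 0.23x4 + 0.49x5 subject to:
  0.3x1 + 0.3x2 + 0.7x3 + 8.5x4 + 13.7x5 ≥ 18.8   (calcium)
  13.4x1 + 12.8x2 + 10.2x3 + 10.2x4 + 7.6x5 ≥ 42.3   (metabolisable energy)
  92x1 + 102x2 + 121x3 + 42x4 + 187x5 ≥ 476   (crude protein)
  13x1 + 15x2 + 89x3 + 108x4 + 89x5 ≤ 154   (ash)
  x3 ≤ 4.7
  x1, x2, x3, x4, x5 ≥ 0.
The cheapest feasible vertex uses only maize, sorghum, molasses, alfalfa meal; rice bran is not used. Binding constraints: calcium, metabolisable energy, crude protein, ash.
That vertex is x1 = 1.43, x2 = 1, x4 = 0.0571, x5 = 1.284.
Total cost: 0.33·1.43 + 0.31·1 + 0.23·0.0571 + 0.49·1.284 = 1.4242.

€1.42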